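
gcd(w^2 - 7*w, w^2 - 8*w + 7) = w - 7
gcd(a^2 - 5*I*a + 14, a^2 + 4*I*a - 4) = a + 2*I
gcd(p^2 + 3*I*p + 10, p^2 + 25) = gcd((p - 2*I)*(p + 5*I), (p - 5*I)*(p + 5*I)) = p + 5*I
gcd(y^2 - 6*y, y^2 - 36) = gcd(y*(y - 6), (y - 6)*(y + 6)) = y - 6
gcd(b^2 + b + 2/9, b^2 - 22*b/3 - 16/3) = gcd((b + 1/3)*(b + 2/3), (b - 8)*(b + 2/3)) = b + 2/3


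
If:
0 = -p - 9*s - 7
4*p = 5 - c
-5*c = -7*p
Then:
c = 35/27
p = 25/27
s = -214/243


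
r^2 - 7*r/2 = r*(r - 7/2)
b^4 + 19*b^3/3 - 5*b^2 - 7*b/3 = b*(b - 1)*(b + 1/3)*(b + 7)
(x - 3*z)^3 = x^3 - 9*x^2*z + 27*x*z^2 - 27*z^3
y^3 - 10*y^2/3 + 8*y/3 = y*(y - 2)*(y - 4/3)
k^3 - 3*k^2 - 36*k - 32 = (k - 8)*(k + 1)*(k + 4)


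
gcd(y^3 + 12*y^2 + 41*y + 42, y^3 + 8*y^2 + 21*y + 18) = y^2 + 5*y + 6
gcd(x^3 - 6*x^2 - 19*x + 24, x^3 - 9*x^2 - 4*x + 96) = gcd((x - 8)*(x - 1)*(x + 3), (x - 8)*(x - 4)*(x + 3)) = x^2 - 5*x - 24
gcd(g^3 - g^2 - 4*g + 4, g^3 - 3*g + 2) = g^2 + g - 2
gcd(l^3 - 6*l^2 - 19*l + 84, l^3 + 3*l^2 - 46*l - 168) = l^2 - 3*l - 28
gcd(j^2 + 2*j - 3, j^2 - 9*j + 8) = j - 1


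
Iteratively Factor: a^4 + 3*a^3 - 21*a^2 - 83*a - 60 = (a + 3)*(a^3 - 21*a - 20) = (a + 1)*(a + 3)*(a^2 - a - 20) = (a + 1)*(a + 3)*(a + 4)*(a - 5)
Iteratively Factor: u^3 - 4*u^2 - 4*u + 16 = (u - 2)*(u^2 - 2*u - 8) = (u - 4)*(u - 2)*(u + 2)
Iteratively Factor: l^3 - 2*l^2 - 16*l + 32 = (l - 2)*(l^2 - 16) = (l - 2)*(l + 4)*(l - 4)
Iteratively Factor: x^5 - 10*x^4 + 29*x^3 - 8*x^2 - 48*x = (x)*(x^4 - 10*x^3 + 29*x^2 - 8*x - 48) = x*(x - 4)*(x^3 - 6*x^2 + 5*x + 12) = x*(x - 4)*(x - 3)*(x^2 - 3*x - 4) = x*(x - 4)^2*(x - 3)*(x + 1)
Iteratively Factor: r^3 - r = (r + 1)*(r^2 - r) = r*(r + 1)*(r - 1)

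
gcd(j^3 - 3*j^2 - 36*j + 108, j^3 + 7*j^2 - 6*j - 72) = j^2 + 3*j - 18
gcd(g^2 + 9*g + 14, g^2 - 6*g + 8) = 1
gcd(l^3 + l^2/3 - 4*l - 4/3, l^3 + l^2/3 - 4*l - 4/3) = l^3 + l^2/3 - 4*l - 4/3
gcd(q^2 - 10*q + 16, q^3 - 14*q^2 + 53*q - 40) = q - 8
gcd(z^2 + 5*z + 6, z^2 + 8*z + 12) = z + 2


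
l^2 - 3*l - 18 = (l - 6)*(l + 3)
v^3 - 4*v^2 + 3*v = v*(v - 3)*(v - 1)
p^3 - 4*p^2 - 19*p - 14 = (p - 7)*(p + 1)*(p + 2)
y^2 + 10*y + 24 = (y + 4)*(y + 6)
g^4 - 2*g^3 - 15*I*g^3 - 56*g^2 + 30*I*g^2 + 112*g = g*(g - 2)*(g - 8*I)*(g - 7*I)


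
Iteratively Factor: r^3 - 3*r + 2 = (r - 1)*(r^2 + r - 2) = (r - 1)^2*(r + 2)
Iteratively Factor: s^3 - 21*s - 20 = (s + 1)*(s^2 - s - 20) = (s + 1)*(s + 4)*(s - 5)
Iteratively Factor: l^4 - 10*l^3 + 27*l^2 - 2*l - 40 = (l - 5)*(l^3 - 5*l^2 + 2*l + 8) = (l - 5)*(l - 2)*(l^2 - 3*l - 4) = (l - 5)*(l - 4)*(l - 2)*(l + 1)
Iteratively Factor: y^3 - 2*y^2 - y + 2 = (y - 2)*(y^2 - 1) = (y - 2)*(y - 1)*(y + 1)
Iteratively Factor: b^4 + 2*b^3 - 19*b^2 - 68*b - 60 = (b - 5)*(b^3 + 7*b^2 + 16*b + 12) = (b - 5)*(b + 2)*(b^2 + 5*b + 6) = (b - 5)*(b + 2)*(b + 3)*(b + 2)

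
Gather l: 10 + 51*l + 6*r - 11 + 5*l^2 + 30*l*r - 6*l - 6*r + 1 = 5*l^2 + l*(30*r + 45)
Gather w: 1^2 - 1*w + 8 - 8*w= 9 - 9*w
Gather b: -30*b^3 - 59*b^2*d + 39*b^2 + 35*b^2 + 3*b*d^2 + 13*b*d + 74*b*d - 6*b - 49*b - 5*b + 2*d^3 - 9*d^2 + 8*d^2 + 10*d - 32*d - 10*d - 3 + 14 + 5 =-30*b^3 + b^2*(74 - 59*d) + b*(3*d^2 + 87*d - 60) + 2*d^3 - d^2 - 32*d + 16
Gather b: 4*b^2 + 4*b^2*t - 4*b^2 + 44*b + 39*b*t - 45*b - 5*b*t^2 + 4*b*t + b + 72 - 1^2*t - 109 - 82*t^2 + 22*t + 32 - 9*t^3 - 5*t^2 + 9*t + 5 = 4*b^2*t + b*(-5*t^2 + 43*t) - 9*t^3 - 87*t^2 + 30*t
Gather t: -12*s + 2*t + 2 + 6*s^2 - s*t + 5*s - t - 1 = 6*s^2 - 7*s + t*(1 - s) + 1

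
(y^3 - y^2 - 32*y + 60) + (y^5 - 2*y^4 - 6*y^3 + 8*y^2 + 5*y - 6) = y^5 - 2*y^4 - 5*y^3 + 7*y^2 - 27*y + 54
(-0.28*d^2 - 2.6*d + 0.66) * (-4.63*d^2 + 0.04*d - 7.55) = 1.2964*d^4 + 12.0268*d^3 - 1.0458*d^2 + 19.6564*d - 4.983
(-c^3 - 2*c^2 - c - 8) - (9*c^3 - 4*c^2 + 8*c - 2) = -10*c^3 + 2*c^2 - 9*c - 6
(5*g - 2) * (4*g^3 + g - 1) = 20*g^4 - 8*g^3 + 5*g^2 - 7*g + 2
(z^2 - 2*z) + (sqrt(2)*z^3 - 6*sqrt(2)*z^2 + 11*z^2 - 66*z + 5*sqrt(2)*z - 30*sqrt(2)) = sqrt(2)*z^3 - 6*sqrt(2)*z^2 + 12*z^2 - 68*z + 5*sqrt(2)*z - 30*sqrt(2)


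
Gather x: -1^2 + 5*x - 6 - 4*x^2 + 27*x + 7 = -4*x^2 + 32*x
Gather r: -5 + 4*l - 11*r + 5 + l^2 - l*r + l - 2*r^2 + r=l^2 + 5*l - 2*r^2 + r*(-l - 10)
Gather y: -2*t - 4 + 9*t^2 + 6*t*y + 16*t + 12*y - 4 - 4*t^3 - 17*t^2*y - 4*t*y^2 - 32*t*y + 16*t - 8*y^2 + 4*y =-4*t^3 + 9*t^2 + 30*t + y^2*(-4*t - 8) + y*(-17*t^2 - 26*t + 16) - 8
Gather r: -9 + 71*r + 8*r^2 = 8*r^2 + 71*r - 9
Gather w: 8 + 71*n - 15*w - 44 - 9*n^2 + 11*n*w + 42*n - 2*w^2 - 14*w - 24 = -9*n^2 + 113*n - 2*w^2 + w*(11*n - 29) - 60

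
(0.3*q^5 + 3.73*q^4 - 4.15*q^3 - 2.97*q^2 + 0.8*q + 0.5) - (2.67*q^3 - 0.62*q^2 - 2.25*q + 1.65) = 0.3*q^5 + 3.73*q^4 - 6.82*q^3 - 2.35*q^2 + 3.05*q - 1.15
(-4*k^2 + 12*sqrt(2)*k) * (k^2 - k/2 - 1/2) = -4*k^4 + 2*k^3 + 12*sqrt(2)*k^3 - 6*sqrt(2)*k^2 + 2*k^2 - 6*sqrt(2)*k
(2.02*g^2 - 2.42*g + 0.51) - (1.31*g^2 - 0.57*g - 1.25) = 0.71*g^2 - 1.85*g + 1.76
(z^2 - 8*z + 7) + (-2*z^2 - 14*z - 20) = -z^2 - 22*z - 13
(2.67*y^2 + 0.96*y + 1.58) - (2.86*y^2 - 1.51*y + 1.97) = -0.19*y^2 + 2.47*y - 0.39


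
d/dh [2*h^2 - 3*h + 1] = 4*h - 3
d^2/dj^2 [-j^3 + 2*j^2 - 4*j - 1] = 4 - 6*j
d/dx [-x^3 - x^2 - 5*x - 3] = -3*x^2 - 2*x - 5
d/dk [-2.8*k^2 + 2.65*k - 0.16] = 2.65 - 5.6*k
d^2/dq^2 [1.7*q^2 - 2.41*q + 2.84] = 3.40000000000000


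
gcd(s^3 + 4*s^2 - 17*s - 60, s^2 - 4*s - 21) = s + 3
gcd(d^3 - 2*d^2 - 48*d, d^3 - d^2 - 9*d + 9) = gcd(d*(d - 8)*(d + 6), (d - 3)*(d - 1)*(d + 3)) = 1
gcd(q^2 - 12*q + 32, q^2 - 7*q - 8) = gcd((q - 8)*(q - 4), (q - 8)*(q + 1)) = q - 8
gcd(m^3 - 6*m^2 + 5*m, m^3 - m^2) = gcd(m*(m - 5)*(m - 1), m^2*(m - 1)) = m^2 - m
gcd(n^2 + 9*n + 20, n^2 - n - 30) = n + 5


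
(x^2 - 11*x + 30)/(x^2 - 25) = (x - 6)/(x + 5)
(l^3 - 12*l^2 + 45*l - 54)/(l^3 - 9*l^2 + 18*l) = (l - 3)/l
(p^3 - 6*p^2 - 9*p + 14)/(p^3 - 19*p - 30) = (p^2 - 8*p + 7)/(p^2 - 2*p - 15)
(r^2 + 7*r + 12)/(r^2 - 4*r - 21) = (r + 4)/(r - 7)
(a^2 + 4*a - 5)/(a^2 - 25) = (a - 1)/(a - 5)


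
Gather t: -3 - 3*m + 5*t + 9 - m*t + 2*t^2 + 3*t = -3*m + 2*t^2 + t*(8 - m) + 6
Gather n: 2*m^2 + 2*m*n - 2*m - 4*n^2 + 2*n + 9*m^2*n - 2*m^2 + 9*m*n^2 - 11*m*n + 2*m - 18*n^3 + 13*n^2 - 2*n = -18*n^3 + n^2*(9*m + 9) + n*(9*m^2 - 9*m)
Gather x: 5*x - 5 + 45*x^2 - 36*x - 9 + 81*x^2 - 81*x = 126*x^2 - 112*x - 14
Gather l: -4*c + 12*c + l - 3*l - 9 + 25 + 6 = 8*c - 2*l + 22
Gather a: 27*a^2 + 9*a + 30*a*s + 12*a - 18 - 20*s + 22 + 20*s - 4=27*a^2 + a*(30*s + 21)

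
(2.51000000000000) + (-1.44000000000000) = 1.07000000000000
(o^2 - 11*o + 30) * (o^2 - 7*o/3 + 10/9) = o^4 - 40*o^3/3 + 511*o^2/9 - 740*o/9 + 100/3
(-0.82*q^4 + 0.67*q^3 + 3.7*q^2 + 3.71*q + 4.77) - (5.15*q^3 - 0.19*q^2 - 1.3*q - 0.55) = -0.82*q^4 - 4.48*q^3 + 3.89*q^2 + 5.01*q + 5.32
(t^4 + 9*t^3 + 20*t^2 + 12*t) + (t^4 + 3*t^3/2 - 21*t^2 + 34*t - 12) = 2*t^4 + 21*t^3/2 - t^2 + 46*t - 12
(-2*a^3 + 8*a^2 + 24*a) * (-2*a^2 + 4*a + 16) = 4*a^5 - 24*a^4 - 48*a^3 + 224*a^2 + 384*a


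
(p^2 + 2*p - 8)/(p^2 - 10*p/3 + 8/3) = 3*(p + 4)/(3*p - 4)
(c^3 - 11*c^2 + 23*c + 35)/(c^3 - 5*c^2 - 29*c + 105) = (c^2 - 4*c - 5)/(c^2 + 2*c - 15)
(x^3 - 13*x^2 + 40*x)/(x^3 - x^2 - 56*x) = (x - 5)/(x + 7)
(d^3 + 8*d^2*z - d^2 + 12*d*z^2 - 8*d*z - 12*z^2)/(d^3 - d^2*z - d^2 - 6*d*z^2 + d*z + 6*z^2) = (-d - 6*z)/(-d + 3*z)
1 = 1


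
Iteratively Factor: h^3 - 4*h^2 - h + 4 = (h - 4)*(h^2 - 1) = (h - 4)*(h - 1)*(h + 1)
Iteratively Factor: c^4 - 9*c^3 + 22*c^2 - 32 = (c + 1)*(c^3 - 10*c^2 + 32*c - 32) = (c - 4)*(c + 1)*(c^2 - 6*c + 8) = (c - 4)^2*(c + 1)*(c - 2)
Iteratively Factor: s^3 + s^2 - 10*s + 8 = (s - 1)*(s^2 + 2*s - 8) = (s - 1)*(s + 4)*(s - 2)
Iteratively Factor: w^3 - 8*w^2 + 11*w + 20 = (w - 5)*(w^2 - 3*w - 4) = (w - 5)*(w + 1)*(w - 4)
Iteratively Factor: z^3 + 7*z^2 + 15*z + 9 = (z + 1)*(z^2 + 6*z + 9) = (z + 1)*(z + 3)*(z + 3)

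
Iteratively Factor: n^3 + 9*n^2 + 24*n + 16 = (n + 4)*(n^2 + 5*n + 4) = (n + 4)^2*(n + 1)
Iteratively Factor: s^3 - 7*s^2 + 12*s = (s - 3)*(s^2 - 4*s) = (s - 4)*(s - 3)*(s)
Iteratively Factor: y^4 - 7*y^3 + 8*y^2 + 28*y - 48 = (y - 3)*(y^3 - 4*y^2 - 4*y + 16) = (y - 3)*(y - 2)*(y^2 - 2*y - 8) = (y - 4)*(y - 3)*(y - 2)*(y + 2)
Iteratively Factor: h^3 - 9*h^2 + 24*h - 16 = (h - 1)*(h^2 - 8*h + 16) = (h - 4)*(h - 1)*(h - 4)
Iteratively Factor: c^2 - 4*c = (c - 4)*(c)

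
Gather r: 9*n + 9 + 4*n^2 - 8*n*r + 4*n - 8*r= 4*n^2 + 13*n + r*(-8*n - 8) + 9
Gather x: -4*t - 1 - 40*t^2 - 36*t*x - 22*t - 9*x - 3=-40*t^2 - 26*t + x*(-36*t - 9) - 4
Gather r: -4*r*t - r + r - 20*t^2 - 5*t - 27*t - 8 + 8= -4*r*t - 20*t^2 - 32*t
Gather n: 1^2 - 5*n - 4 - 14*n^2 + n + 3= -14*n^2 - 4*n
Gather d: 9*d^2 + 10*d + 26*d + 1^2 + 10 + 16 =9*d^2 + 36*d + 27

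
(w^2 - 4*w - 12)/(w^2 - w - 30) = (w + 2)/(w + 5)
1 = 1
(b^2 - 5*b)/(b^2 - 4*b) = (b - 5)/(b - 4)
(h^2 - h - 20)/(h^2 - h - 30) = (-h^2 + h + 20)/(-h^2 + h + 30)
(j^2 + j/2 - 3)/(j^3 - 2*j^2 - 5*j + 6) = (j - 3/2)/(j^2 - 4*j + 3)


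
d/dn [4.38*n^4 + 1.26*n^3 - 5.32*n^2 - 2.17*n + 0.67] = 17.52*n^3 + 3.78*n^2 - 10.64*n - 2.17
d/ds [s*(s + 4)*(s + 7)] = 3*s^2 + 22*s + 28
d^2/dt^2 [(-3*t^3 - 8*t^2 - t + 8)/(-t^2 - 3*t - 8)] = 40*(-t^3 + 24*t + 24)/(t^6 + 9*t^5 + 51*t^4 + 171*t^3 + 408*t^2 + 576*t + 512)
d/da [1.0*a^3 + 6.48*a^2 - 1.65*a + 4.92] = 3.0*a^2 + 12.96*a - 1.65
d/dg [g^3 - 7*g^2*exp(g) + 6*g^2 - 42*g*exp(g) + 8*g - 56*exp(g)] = -7*g^2*exp(g) + 3*g^2 - 56*g*exp(g) + 12*g - 98*exp(g) + 8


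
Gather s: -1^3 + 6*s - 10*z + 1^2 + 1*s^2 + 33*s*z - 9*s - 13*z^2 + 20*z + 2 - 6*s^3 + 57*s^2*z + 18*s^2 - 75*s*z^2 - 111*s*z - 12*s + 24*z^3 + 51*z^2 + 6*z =-6*s^3 + s^2*(57*z + 19) + s*(-75*z^2 - 78*z - 15) + 24*z^3 + 38*z^2 + 16*z + 2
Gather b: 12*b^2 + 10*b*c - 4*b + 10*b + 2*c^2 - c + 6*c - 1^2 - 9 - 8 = 12*b^2 + b*(10*c + 6) + 2*c^2 + 5*c - 18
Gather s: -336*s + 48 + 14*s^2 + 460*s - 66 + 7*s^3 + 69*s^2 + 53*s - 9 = 7*s^3 + 83*s^2 + 177*s - 27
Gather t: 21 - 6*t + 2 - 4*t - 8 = 15 - 10*t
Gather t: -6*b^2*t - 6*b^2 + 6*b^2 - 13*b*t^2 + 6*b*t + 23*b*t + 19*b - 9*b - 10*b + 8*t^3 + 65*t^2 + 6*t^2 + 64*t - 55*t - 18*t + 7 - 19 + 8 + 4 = 8*t^3 + t^2*(71 - 13*b) + t*(-6*b^2 + 29*b - 9)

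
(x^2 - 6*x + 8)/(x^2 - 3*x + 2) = (x - 4)/(x - 1)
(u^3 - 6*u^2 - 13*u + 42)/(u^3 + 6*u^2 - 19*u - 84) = (u^2 - 9*u + 14)/(u^2 + 3*u - 28)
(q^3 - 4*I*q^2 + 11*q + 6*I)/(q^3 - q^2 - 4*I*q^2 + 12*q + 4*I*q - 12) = (q^2 + 2*I*q - 1)/(q^2 + q*(-1 + 2*I) - 2*I)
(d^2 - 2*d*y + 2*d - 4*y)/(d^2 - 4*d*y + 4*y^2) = (-d - 2)/(-d + 2*y)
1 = 1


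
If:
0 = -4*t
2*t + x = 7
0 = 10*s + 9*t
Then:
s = 0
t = 0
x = 7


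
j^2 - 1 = (j - 1)*(j + 1)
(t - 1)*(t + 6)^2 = t^3 + 11*t^2 + 24*t - 36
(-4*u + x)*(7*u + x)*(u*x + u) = -28*u^3*x - 28*u^3 + 3*u^2*x^2 + 3*u^2*x + u*x^3 + u*x^2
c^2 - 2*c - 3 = (c - 3)*(c + 1)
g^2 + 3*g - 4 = (g - 1)*(g + 4)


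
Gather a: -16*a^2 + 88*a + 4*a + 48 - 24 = -16*a^2 + 92*a + 24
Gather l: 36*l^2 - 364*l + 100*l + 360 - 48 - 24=36*l^2 - 264*l + 288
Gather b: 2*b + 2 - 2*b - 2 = 0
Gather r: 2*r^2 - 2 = 2*r^2 - 2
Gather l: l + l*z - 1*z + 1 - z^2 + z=l*(z + 1) - z^2 + 1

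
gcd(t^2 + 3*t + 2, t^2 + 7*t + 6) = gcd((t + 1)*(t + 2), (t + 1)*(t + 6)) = t + 1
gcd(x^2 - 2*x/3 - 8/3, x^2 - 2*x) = x - 2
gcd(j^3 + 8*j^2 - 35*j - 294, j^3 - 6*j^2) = j - 6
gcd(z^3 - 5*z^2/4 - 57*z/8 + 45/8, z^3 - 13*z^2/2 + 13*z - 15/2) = z - 3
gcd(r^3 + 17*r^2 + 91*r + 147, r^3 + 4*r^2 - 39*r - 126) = r^2 + 10*r + 21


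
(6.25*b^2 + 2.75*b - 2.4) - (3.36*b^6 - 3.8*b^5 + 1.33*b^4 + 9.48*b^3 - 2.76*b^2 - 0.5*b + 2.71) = -3.36*b^6 + 3.8*b^5 - 1.33*b^4 - 9.48*b^3 + 9.01*b^2 + 3.25*b - 5.11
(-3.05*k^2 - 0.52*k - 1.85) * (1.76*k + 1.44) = -5.368*k^3 - 5.3072*k^2 - 4.0048*k - 2.664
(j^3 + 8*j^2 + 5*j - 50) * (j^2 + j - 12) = j^5 + 9*j^4 + j^3 - 141*j^2 - 110*j + 600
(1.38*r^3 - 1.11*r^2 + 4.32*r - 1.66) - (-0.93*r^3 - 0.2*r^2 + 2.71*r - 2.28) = 2.31*r^3 - 0.91*r^2 + 1.61*r + 0.62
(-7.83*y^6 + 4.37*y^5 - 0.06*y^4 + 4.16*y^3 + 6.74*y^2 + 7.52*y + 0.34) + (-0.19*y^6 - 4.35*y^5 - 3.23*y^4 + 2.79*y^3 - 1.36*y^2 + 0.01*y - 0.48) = -8.02*y^6 + 0.0200000000000005*y^5 - 3.29*y^4 + 6.95*y^3 + 5.38*y^2 + 7.53*y - 0.14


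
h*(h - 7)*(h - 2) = h^3 - 9*h^2 + 14*h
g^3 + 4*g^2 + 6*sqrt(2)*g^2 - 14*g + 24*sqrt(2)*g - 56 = (g + 4)*(g - sqrt(2))*(g + 7*sqrt(2))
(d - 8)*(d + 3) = d^2 - 5*d - 24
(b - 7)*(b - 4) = b^2 - 11*b + 28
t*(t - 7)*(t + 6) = t^3 - t^2 - 42*t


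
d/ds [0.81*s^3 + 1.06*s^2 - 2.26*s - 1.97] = 2.43*s^2 + 2.12*s - 2.26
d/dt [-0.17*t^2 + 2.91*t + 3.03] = 2.91 - 0.34*t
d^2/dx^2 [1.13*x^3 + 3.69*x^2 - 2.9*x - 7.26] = 6.78*x + 7.38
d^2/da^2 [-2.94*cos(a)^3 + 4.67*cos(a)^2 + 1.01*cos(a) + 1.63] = 1.195*cos(a) - 9.34*cos(2*a) + 6.615*cos(3*a)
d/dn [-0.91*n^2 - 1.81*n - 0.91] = -1.82*n - 1.81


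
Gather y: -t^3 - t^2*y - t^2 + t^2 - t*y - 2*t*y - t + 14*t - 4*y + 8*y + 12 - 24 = -t^3 + 13*t + y*(-t^2 - 3*t + 4) - 12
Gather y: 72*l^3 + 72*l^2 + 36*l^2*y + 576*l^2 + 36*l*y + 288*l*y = 72*l^3 + 648*l^2 + y*(36*l^2 + 324*l)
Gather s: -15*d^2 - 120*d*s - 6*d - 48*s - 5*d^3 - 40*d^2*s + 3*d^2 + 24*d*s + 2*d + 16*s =-5*d^3 - 12*d^2 - 4*d + s*(-40*d^2 - 96*d - 32)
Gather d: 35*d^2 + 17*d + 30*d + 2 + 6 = 35*d^2 + 47*d + 8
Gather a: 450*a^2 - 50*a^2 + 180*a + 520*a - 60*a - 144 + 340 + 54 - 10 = 400*a^2 + 640*a + 240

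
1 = 1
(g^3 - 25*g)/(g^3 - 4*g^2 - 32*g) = (25 - g^2)/(-g^2 + 4*g + 32)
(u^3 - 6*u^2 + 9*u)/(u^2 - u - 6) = u*(u - 3)/(u + 2)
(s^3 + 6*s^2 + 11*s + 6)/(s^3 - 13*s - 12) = (s + 2)/(s - 4)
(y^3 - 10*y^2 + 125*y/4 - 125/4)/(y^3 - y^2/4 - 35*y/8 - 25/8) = 2*(2*y^2 - 15*y + 25)/(4*y^2 + 9*y + 5)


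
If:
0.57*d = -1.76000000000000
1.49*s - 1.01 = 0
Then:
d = -3.09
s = 0.68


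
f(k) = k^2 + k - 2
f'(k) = 2*k + 1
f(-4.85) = 16.67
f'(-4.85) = -8.70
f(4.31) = 20.89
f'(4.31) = 9.62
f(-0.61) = -2.24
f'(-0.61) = -0.22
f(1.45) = 1.55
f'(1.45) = 3.90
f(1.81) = 3.09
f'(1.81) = 4.62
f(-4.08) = 10.57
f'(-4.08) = -7.16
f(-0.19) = -2.15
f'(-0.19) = 0.62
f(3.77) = 15.98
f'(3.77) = 8.54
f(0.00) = -2.00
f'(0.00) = 1.00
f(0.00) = -2.00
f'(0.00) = 1.00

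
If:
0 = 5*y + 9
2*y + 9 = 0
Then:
No Solution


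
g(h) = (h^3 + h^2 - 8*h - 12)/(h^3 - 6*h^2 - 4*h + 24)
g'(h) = (-3*h^2 + 12*h + 4)*(h^3 + h^2 - 8*h - 12)/(h^3 - 6*h^2 - 4*h + 24)^2 + (3*h^2 + 2*h - 8)/(h^3 - 6*h^2 - 4*h + 24)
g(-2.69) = 0.10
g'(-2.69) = -0.12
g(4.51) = -2.63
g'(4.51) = -2.86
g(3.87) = -1.28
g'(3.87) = -1.61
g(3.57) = -0.83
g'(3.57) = -1.42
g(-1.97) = -0.00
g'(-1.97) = -0.16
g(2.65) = 0.75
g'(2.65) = -2.90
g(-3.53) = 0.19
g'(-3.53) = -0.10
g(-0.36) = -0.37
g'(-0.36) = -0.33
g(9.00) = 3.14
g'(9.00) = -0.69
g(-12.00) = 0.60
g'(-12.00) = -0.02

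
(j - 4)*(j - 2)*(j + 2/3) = j^3 - 16*j^2/3 + 4*j + 16/3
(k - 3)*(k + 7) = k^2 + 4*k - 21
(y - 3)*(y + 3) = y^2 - 9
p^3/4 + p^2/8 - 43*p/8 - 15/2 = (p/4 + 1)*(p - 5)*(p + 3/2)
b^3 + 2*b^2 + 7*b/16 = b*(b + 1/4)*(b + 7/4)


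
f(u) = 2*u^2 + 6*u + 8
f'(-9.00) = -30.00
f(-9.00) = 116.00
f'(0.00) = 6.00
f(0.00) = 8.00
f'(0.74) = 8.96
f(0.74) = 13.54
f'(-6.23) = -18.92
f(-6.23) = 48.25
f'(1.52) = 12.08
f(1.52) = 21.74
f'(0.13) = 6.52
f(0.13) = 8.81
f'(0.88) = 9.52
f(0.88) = 14.83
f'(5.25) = 27.00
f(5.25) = 94.62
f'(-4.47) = -11.88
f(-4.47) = 21.14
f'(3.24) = 18.96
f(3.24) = 48.44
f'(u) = 4*u + 6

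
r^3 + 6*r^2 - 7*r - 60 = (r - 3)*(r + 4)*(r + 5)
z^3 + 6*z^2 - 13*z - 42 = (z - 3)*(z + 2)*(z + 7)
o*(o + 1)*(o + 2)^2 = o^4 + 5*o^3 + 8*o^2 + 4*o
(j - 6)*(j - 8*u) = j^2 - 8*j*u - 6*j + 48*u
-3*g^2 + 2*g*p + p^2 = (-g + p)*(3*g + p)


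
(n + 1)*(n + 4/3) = n^2 + 7*n/3 + 4/3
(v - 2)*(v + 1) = v^2 - v - 2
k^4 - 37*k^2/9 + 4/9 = (k - 2)*(k - 1/3)*(k + 1/3)*(k + 2)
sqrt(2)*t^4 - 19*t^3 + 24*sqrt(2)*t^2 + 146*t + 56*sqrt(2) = (t - 7*sqrt(2))*(t - 4*sqrt(2))*(t + sqrt(2))*(sqrt(2)*t + 1)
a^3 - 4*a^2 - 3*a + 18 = (a - 3)^2*(a + 2)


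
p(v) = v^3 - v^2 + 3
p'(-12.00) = 456.00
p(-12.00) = -1869.00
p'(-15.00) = 705.00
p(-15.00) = -3597.00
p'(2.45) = 13.11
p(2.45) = 11.70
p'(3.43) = 28.43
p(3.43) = 31.59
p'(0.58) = -0.15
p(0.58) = 2.86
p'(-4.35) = 65.47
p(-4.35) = -98.24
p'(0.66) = -0.01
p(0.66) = 2.85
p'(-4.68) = 75.07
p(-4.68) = -121.41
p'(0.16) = -0.24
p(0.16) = 2.98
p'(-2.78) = 28.75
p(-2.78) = -26.21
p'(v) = 3*v^2 - 2*v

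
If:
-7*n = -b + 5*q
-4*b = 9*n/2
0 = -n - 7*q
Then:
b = 0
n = 0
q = 0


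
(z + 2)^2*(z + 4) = z^3 + 8*z^2 + 20*z + 16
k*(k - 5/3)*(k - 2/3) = k^3 - 7*k^2/3 + 10*k/9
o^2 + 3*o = o*(o + 3)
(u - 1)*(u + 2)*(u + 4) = u^3 + 5*u^2 + 2*u - 8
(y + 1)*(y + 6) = y^2 + 7*y + 6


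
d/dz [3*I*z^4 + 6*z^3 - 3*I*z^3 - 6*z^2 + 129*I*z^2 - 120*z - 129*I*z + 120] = 12*I*z^3 + z^2*(18 - 9*I) + z*(-12 + 258*I) - 120 - 129*I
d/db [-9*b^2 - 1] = -18*b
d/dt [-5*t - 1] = -5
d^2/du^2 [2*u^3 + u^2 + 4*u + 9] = 12*u + 2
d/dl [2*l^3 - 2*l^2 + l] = 6*l^2 - 4*l + 1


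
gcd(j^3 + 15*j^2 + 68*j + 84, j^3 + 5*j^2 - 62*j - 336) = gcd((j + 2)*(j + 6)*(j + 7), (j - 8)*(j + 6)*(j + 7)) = j^2 + 13*j + 42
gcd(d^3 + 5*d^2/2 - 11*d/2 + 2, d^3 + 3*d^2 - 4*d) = d^2 + 3*d - 4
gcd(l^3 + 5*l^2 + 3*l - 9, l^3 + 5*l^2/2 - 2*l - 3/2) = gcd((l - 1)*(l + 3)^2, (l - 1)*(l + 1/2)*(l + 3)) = l^2 + 2*l - 3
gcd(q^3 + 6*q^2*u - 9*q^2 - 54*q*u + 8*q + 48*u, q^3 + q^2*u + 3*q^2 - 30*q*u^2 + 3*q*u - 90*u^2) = q + 6*u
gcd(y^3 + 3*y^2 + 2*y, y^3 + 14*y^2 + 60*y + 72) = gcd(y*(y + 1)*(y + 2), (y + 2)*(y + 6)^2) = y + 2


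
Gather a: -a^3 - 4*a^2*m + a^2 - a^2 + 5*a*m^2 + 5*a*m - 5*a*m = -a^3 - 4*a^2*m + 5*a*m^2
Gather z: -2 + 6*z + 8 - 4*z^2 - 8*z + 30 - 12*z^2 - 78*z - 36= -16*z^2 - 80*z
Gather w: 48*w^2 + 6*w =48*w^2 + 6*w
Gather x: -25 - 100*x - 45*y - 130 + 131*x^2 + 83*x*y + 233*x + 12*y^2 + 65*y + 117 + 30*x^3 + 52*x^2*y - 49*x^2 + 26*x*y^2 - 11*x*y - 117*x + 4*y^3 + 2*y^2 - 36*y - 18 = 30*x^3 + x^2*(52*y + 82) + x*(26*y^2 + 72*y + 16) + 4*y^3 + 14*y^2 - 16*y - 56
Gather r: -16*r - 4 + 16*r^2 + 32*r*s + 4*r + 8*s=16*r^2 + r*(32*s - 12) + 8*s - 4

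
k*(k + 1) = k^2 + k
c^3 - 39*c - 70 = (c - 7)*(c + 2)*(c + 5)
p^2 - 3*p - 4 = (p - 4)*(p + 1)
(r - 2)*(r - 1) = r^2 - 3*r + 2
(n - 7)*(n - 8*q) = n^2 - 8*n*q - 7*n + 56*q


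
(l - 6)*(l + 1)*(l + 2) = l^3 - 3*l^2 - 16*l - 12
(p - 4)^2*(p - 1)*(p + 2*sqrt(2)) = p^4 - 9*p^3 + 2*sqrt(2)*p^3 - 18*sqrt(2)*p^2 + 24*p^2 - 16*p + 48*sqrt(2)*p - 32*sqrt(2)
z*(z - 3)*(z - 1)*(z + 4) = z^4 - 13*z^2 + 12*z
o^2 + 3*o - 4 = (o - 1)*(o + 4)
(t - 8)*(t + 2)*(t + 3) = t^3 - 3*t^2 - 34*t - 48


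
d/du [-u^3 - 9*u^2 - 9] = 3*u*(-u - 6)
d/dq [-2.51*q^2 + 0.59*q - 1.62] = 0.59 - 5.02*q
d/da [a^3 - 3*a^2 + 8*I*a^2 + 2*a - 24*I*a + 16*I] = 3*a^2 + a*(-6 + 16*I) + 2 - 24*I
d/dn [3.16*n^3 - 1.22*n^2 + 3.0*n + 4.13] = 9.48*n^2 - 2.44*n + 3.0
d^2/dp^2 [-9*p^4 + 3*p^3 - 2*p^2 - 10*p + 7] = -108*p^2 + 18*p - 4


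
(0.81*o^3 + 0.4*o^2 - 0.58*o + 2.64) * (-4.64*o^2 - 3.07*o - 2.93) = -3.7584*o^5 - 4.3427*o^4 - 0.910100000000001*o^3 - 11.641*o^2 - 6.4054*o - 7.7352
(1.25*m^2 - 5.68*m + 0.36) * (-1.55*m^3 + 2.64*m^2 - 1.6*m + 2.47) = -1.9375*m^5 + 12.104*m^4 - 17.5532*m^3 + 13.1259*m^2 - 14.6056*m + 0.8892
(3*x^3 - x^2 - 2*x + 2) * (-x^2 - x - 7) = -3*x^5 - 2*x^4 - 18*x^3 + 7*x^2 + 12*x - 14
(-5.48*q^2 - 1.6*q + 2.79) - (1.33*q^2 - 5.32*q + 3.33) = -6.81*q^2 + 3.72*q - 0.54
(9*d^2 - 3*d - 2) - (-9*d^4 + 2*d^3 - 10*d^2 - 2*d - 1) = 9*d^4 - 2*d^3 + 19*d^2 - d - 1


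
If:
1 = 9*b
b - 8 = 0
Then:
No Solution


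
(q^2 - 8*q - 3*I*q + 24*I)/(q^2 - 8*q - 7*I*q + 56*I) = (q - 3*I)/(q - 7*I)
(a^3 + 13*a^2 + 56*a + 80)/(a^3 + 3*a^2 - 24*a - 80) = (a + 5)/(a - 5)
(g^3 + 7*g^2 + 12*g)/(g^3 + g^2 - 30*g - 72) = g/(g - 6)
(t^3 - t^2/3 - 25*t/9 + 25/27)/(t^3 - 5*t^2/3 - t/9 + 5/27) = (3*t + 5)/(3*t + 1)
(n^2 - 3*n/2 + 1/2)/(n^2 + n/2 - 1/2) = (n - 1)/(n + 1)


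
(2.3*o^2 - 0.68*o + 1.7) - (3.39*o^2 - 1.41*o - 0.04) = -1.09*o^2 + 0.73*o + 1.74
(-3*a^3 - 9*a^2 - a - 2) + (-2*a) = -3*a^3 - 9*a^2 - 3*a - 2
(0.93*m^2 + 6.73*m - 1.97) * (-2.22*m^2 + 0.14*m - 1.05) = -2.0646*m^4 - 14.8104*m^3 + 4.3391*m^2 - 7.3423*m + 2.0685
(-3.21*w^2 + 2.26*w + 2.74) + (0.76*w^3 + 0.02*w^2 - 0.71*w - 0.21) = 0.76*w^3 - 3.19*w^2 + 1.55*w + 2.53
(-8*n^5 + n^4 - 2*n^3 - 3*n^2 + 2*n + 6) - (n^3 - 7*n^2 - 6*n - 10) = -8*n^5 + n^4 - 3*n^3 + 4*n^2 + 8*n + 16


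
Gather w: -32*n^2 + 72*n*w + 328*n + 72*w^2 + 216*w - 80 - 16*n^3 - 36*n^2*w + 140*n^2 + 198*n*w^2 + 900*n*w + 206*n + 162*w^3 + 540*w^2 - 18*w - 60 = -16*n^3 + 108*n^2 + 534*n + 162*w^3 + w^2*(198*n + 612) + w*(-36*n^2 + 972*n + 198) - 140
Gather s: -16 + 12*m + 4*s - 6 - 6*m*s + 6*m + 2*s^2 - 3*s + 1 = 18*m + 2*s^2 + s*(1 - 6*m) - 21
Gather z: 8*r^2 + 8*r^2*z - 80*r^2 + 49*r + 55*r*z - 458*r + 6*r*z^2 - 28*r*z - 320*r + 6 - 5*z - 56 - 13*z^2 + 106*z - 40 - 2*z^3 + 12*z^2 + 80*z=-72*r^2 - 729*r - 2*z^3 + z^2*(6*r - 1) + z*(8*r^2 + 27*r + 181) - 90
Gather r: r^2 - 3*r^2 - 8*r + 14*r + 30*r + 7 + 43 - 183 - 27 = -2*r^2 + 36*r - 160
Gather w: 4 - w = 4 - w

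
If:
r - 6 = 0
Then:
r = 6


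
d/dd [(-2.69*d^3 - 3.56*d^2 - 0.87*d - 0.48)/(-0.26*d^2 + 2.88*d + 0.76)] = (0.6994*d^4 - 15.4944*d^3 - 16.6122*d^2 - 5.6608*d + 0.7212)/(0.0676*d^4 - 1.4976*d^3 + 7.8992*d^2 + 4.3776*d + 0.5776)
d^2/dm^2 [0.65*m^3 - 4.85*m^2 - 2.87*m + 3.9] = 3.9*m - 9.7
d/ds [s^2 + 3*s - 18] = 2*s + 3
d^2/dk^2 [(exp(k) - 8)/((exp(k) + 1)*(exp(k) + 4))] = (exp(4*k) - 37*exp(3*k) - 144*exp(2*k) - 92*exp(k) + 176)*exp(k)/(exp(6*k) + 15*exp(5*k) + 87*exp(4*k) + 245*exp(3*k) + 348*exp(2*k) + 240*exp(k) + 64)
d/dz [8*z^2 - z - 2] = 16*z - 1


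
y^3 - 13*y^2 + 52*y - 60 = (y - 6)*(y - 5)*(y - 2)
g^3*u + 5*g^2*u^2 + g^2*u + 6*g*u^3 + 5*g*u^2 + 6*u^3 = (g + 2*u)*(g + 3*u)*(g*u + u)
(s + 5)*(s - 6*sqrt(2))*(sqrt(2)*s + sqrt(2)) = sqrt(2)*s^3 - 12*s^2 + 6*sqrt(2)*s^2 - 72*s + 5*sqrt(2)*s - 60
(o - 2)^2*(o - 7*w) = o^3 - 7*o^2*w - 4*o^2 + 28*o*w + 4*o - 28*w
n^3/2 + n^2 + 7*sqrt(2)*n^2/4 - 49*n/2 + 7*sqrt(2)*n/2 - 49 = (n/2 + 1)*(n - 7*sqrt(2)/2)*(n + 7*sqrt(2))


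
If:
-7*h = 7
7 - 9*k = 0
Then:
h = -1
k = 7/9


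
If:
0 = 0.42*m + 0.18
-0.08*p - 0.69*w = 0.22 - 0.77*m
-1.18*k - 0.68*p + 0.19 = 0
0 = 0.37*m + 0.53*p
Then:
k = -0.01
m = -0.43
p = 0.30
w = -0.83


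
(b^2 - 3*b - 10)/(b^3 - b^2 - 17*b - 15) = (b + 2)/(b^2 + 4*b + 3)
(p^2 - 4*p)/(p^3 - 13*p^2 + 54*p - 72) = p/(p^2 - 9*p + 18)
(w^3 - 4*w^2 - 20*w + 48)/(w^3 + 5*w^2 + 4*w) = (w^2 - 8*w + 12)/(w*(w + 1))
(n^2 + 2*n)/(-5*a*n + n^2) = (-n - 2)/(5*a - n)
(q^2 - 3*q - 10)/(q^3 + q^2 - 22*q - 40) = 1/(q + 4)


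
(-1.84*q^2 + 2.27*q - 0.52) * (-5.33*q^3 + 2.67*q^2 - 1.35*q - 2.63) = 9.8072*q^5 - 17.0119*q^4 + 11.3165*q^3 + 0.386299999999999*q^2 - 5.2681*q + 1.3676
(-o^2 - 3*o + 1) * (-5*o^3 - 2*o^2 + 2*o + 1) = 5*o^5 + 17*o^4 - o^3 - 9*o^2 - o + 1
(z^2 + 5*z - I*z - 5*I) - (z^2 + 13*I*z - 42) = 5*z - 14*I*z + 42 - 5*I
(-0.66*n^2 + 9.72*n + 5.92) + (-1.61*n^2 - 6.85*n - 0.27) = -2.27*n^2 + 2.87*n + 5.65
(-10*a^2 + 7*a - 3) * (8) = -80*a^2 + 56*a - 24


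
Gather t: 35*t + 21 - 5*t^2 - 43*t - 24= -5*t^2 - 8*t - 3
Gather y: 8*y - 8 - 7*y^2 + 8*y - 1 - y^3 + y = -y^3 - 7*y^2 + 17*y - 9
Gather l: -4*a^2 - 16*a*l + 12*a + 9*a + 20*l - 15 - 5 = -4*a^2 + 21*a + l*(20 - 16*a) - 20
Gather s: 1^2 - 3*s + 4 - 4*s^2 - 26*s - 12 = -4*s^2 - 29*s - 7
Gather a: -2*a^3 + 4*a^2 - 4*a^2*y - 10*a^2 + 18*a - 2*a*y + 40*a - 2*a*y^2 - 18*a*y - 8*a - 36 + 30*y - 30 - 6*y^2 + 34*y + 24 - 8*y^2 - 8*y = -2*a^3 + a^2*(-4*y - 6) + a*(-2*y^2 - 20*y + 50) - 14*y^2 + 56*y - 42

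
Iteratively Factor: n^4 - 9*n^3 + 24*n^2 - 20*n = (n - 2)*(n^3 - 7*n^2 + 10*n) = n*(n - 2)*(n^2 - 7*n + 10) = n*(n - 2)^2*(n - 5)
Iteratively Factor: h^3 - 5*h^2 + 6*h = (h)*(h^2 - 5*h + 6) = h*(h - 2)*(h - 3)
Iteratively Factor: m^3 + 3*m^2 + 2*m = (m + 1)*(m^2 + 2*m) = m*(m + 1)*(m + 2)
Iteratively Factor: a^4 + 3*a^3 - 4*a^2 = (a - 1)*(a^3 + 4*a^2) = a*(a - 1)*(a^2 + 4*a) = a^2*(a - 1)*(a + 4)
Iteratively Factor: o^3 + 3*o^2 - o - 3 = (o - 1)*(o^2 + 4*o + 3) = (o - 1)*(o + 1)*(o + 3)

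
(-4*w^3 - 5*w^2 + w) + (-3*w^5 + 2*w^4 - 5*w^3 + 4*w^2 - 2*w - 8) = -3*w^5 + 2*w^4 - 9*w^3 - w^2 - w - 8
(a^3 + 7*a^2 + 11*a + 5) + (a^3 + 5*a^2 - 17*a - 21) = 2*a^3 + 12*a^2 - 6*a - 16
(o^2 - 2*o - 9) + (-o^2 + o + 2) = -o - 7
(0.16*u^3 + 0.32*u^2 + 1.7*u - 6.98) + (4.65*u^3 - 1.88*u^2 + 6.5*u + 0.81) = 4.81*u^3 - 1.56*u^2 + 8.2*u - 6.17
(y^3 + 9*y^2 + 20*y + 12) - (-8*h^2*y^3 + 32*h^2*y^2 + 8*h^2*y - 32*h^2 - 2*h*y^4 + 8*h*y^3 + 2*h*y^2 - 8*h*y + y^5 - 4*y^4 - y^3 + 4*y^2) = 8*h^2*y^3 - 32*h^2*y^2 - 8*h^2*y + 32*h^2 + 2*h*y^4 - 8*h*y^3 - 2*h*y^2 + 8*h*y - y^5 + 4*y^4 + 2*y^3 + 5*y^2 + 20*y + 12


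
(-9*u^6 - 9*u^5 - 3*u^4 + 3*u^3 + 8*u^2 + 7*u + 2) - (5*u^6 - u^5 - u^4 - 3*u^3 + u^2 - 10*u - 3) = -14*u^6 - 8*u^5 - 2*u^4 + 6*u^3 + 7*u^2 + 17*u + 5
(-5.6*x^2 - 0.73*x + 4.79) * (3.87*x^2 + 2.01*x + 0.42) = -21.672*x^4 - 14.0811*x^3 + 14.718*x^2 + 9.3213*x + 2.0118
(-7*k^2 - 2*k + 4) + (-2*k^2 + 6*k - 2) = -9*k^2 + 4*k + 2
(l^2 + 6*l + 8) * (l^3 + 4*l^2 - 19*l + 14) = l^5 + 10*l^4 + 13*l^3 - 68*l^2 - 68*l + 112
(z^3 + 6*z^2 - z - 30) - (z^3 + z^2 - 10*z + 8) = 5*z^2 + 9*z - 38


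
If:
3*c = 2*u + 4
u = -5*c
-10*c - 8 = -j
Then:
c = 4/13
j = 144/13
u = -20/13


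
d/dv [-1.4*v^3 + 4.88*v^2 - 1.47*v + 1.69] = -4.2*v^2 + 9.76*v - 1.47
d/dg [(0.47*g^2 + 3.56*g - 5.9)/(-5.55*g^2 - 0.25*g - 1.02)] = (19.6405*g^2 - 66.4488*g - 5.1062)/(30.8025*g^4 + 2.775*g^3 + 11.3845*g^2 + 0.51*g + 1.0404)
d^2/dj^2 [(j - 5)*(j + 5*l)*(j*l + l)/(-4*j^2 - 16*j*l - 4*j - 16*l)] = l^2*(4*l + 5)/(2*(j^3 + 12*j^2*l + 48*j*l^2 + 64*l^3))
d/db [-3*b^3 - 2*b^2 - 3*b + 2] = -9*b^2 - 4*b - 3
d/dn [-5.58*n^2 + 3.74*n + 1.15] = 3.74 - 11.16*n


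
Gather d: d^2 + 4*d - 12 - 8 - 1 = d^2 + 4*d - 21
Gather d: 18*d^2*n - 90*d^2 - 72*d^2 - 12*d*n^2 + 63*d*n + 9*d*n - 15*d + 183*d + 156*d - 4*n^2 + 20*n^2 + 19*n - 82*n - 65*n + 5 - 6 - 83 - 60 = d^2*(18*n - 162) + d*(-12*n^2 + 72*n + 324) + 16*n^2 - 128*n - 144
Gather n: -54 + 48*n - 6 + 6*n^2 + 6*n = 6*n^2 + 54*n - 60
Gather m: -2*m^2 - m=-2*m^2 - m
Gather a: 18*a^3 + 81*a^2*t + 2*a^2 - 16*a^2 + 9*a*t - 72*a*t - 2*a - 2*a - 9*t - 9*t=18*a^3 + a^2*(81*t - 14) + a*(-63*t - 4) - 18*t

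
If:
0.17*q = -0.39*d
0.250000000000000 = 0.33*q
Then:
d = -0.33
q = 0.76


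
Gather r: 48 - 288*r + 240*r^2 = 240*r^2 - 288*r + 48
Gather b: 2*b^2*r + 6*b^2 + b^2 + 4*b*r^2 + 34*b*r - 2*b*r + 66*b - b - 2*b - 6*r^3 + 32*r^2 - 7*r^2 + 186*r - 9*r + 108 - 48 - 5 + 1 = b^2*(2*r + 7) + b*(4*r^2 + 32*r + 63) - 6*r^3 + 25*r^2 + 177*r + 56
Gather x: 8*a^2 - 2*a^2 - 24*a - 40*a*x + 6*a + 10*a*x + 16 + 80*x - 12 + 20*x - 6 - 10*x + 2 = 6*a^2 - 18*a + x*(90 - 30*a)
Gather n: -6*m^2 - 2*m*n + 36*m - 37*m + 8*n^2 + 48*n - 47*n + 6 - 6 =-6*m^2 - m + 8*n^2 + n*(1 - 2*m)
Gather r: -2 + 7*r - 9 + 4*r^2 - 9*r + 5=4*r^2 - 2*r - 6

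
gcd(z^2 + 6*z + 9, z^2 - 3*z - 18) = z + 3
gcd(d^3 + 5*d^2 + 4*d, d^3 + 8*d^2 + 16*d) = d^2 + 4*d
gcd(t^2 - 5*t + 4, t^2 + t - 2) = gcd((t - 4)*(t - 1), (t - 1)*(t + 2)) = t - 1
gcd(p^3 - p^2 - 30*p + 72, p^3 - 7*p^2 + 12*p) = p^2 - 7*p + 12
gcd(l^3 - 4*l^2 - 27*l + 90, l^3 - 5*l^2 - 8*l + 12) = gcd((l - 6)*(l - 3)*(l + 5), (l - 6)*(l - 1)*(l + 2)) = l - 6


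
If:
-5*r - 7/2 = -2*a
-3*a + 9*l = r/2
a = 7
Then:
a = 7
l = 49/20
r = 21/10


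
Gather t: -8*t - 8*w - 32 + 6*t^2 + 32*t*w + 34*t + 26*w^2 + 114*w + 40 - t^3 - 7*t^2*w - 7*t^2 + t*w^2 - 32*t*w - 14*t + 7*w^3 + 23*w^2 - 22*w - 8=-t^3 + t^2*(-7*w - 1) + t*(w^2 + 12) + 7*w^3 + 49*w^2 + 84*w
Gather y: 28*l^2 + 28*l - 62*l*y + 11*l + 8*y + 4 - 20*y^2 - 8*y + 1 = 28*l^2 - 62*l*y + 39*l - 20*y^2 + 5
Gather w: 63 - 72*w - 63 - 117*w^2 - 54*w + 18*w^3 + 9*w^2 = 18*w^3 - 108*w^2 - 126*w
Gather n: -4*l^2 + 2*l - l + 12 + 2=-4*l^2 + l + 14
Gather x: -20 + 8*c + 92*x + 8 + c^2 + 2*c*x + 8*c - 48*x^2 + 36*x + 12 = c^2 + 16*c - 48*x^2 + x*(2*c + 128)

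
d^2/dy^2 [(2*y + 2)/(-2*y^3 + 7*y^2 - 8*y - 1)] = 4*(-4*(y + 1)*(3*y^2 - 7*y + 4)^2 + (6*y^2 - 14*y + (y + 1)*(6*y - 7) + 8)*(2*y^3 - 7*y^2 + 8*y + 1))/(2*y^3 - 7*y^2 + 8*y + 1)^3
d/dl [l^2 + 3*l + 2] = 2*l + 3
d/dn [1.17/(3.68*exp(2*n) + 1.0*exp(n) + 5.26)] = (-8.6112*exp(n) - 1.17)*exp(n)/(3.68*exp(2*n) + 1.0*exp(n) + 5.26)^2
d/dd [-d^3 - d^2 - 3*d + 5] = -3*d^2 - 2*d - 3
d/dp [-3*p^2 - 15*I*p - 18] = -6*p - 15*I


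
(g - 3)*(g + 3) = g^2 - 9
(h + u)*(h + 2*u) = h^2 + 3*h*u + 2*u^2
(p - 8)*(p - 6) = p^2 - 14*p + 48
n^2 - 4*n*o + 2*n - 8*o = (n + 2)*(n - 4*o)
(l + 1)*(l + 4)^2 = l^3 + 9*l^2 + 24*l + 16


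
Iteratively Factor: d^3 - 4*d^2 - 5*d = (d - 5)*(d^2 + d) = (d - 5)*(d + 1)*(d)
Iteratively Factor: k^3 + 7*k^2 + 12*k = (k + 4)*(k^2 + 3*k) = k*(k + 4)*(k + 3)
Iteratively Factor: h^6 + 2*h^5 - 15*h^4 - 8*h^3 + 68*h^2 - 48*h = (h)*(h^5 + 2*h^4 - 15*h^3 - 8*h^2 + 68*h - 48) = h*(h - 2)*(h^4 + 4*h^3 - 7*h^2 - 22*h + 24) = h*(h - 2)*(h + 4)*(h^3 - 7*h + 6) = h*(h - 2)^2*(h + 4)*(h^2 + 2*h - 3) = h*(h - 2)^2*(h + 3)*(h + 4)*(h - 1)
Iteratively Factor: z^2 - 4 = (z + 2)*(z - 2)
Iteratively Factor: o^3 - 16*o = (o + 4)*(o^2 - 4*o) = (o - 4)*(o + 4)*(o)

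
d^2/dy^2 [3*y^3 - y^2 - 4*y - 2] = 18*y - 2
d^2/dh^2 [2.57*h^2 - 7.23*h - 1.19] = 5.14000000000000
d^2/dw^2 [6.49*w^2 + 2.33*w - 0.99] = 12.9800000000000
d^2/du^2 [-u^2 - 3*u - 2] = -2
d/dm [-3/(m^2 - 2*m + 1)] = 6*(m - 1)/(m^2 - 2*m + 1)^2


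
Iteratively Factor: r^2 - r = (r)*(r - 1)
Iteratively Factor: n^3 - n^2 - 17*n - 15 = (n + 3)*(n^2 - 4*n - 5) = (n - 5)*(n + 3)*(n + 1)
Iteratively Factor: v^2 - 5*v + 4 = (v - 4)*(v - 1)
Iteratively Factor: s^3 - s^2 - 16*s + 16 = (s - 4)*(s^2 + 3*s - 4) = (s - 4)*(s + 4)*(s - 1)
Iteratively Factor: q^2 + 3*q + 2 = (q + 2)*(q + 1)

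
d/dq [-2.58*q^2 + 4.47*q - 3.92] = 4.47 - 5.16*q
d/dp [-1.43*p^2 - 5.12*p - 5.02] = -2.86*p - 5.12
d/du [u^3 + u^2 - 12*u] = 3*u^2 + 2*u - 12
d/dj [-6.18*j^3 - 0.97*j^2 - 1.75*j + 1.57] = -18.54*j^2 - 1.94*j - 1.75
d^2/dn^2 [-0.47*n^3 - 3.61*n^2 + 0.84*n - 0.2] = -2.82*n - 7.22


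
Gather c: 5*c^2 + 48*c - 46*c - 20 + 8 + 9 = 5*c^2 + 2*c - 3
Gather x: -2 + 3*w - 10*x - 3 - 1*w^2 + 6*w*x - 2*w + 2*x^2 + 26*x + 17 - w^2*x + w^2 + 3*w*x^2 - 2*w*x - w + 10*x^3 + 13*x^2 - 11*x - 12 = 10*x^3 + x^2*(3*w + 15) + x*(-w^2 + 4*w + 5)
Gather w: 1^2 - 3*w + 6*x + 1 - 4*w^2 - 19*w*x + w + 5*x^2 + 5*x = -4*w^2 + w*(-19*x - 2) + 5*x^2 + 11*x + 2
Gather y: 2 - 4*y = 2 - 4*y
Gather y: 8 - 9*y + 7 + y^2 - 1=y^2 - 9*y + 14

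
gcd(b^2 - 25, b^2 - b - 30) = b + 5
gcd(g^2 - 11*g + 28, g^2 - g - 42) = g - 7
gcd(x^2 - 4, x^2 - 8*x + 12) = x - 2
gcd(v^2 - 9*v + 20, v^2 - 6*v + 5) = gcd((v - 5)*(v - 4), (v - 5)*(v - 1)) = v - 5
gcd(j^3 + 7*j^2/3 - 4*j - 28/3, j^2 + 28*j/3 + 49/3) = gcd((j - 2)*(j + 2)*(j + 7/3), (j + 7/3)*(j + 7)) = j + 7/3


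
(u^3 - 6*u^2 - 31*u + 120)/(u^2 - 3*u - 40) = u - 3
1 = 1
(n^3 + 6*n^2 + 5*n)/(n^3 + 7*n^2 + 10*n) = (n + 1)/(n + 2)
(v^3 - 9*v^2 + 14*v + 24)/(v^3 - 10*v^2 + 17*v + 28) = (v - 6)/(v - 7)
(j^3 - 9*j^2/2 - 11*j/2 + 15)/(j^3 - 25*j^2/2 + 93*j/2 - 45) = (j + 2)/(j - 6)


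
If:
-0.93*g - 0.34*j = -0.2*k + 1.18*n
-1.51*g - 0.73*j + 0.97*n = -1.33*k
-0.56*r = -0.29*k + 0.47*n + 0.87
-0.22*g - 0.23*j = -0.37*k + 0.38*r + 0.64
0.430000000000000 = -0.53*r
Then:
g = 1.03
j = -1.06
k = 0.85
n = -0.36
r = -0.81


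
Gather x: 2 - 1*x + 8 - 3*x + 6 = 16 - 4*x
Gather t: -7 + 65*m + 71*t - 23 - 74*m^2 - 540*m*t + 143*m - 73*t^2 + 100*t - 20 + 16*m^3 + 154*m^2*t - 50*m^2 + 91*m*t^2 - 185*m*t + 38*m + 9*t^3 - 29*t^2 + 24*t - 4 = 16*m^3 - 124*m^2 + 246*m + 9*t^3 + t^2*(91*m - 102) + t*(154*m^2 - 725*m + 195) - 54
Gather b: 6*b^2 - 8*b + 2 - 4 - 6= 6*b^2 - 8*b - 8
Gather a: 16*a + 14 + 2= 16*a + 16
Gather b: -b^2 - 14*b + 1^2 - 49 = -b^2 - 14*b - 48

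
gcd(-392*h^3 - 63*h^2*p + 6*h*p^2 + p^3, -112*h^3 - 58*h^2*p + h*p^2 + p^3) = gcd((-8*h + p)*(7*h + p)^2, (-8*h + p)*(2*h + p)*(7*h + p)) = -56*h^2 - h*p + p^2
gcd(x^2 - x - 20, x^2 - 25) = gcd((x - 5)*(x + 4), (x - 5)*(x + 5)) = x - 5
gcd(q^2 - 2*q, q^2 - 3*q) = q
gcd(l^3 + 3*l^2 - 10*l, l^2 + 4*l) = l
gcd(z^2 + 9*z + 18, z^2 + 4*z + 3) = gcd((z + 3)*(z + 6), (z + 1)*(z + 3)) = z + 3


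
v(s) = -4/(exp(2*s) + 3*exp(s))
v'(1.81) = 0.12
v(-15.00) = -4358689.39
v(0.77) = -0.36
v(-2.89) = -23.55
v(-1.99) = -9.33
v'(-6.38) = 786.57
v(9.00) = 0.00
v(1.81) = -0.07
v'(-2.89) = 23.98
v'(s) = -4*(-2*exp(2*s) - 3*exp(s))/(exp(2*s) + 3*exp(s))^2 = 4*(2*exp(s) + 3)*exp(-s)/(exp(s) + 3)^2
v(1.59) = -0.10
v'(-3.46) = 42.42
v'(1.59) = 0.17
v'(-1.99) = 9.74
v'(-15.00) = 4358689.83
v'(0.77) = 0.51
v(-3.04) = -27.44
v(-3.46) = -41.98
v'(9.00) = 0.00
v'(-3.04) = 27.87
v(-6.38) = -786.13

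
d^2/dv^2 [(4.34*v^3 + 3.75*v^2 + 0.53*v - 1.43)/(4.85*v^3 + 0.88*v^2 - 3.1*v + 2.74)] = (139.37251*v^6 + 466.31295*v^5 - 743.87748*v^4 - 695.620792*v^3 - 237.597852*v^2 + 325.256148*v + 44.722072)/(114.084125*v^9 + 62.0994*v^8 - 207.49173*v^7 + 114.651622*v^6 + 202.7895*v^5 - 215.439432*v^4 + 34.59626*v^3 + 98.814264*v^2 - 69.82068*v + 20.570824)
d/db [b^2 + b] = 2*b + 1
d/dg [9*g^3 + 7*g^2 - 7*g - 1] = 27*g^2 + 14*g - 7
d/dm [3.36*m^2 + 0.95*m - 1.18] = 6.72*m + 0.95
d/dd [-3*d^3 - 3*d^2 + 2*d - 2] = -9*d^2 - 6*d + 2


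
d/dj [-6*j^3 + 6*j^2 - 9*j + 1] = -18*j^2 + 12*j - 9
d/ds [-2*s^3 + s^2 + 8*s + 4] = -6*s^2 + 2*s + 8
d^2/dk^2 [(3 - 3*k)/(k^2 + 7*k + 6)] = 6*(-(k - 1)*(2*k + 7)^2 + 3*(k + 2)*(k^2 + 7*k + 6))/(k^2 + 7*k + 6)^3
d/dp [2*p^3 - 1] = 6*p^2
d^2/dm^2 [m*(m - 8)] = 2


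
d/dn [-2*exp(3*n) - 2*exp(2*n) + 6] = (-6*exp(n) - 4)*exp(2*n)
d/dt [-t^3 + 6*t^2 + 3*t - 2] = -3*t^2 + 12*t + 3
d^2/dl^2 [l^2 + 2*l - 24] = 2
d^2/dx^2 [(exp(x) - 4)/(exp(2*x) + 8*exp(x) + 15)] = (exp(4*x) - 24*exp(3*x) - 186*exp(2*x) - 136*exp(x) + 705)*exp(x)/(exp(6*x) + 24*exp(5*x) + 237*exp(4*x) + 1232*exp(3*x) + 3555*exp(2*x) + 5400*exp(x) + 3375)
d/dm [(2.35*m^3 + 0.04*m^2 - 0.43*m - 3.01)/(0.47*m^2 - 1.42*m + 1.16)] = (1.1045*m^4 - 6.674*m^3 + 8.3233*m^2 + 2.9222*m - 4.773)/(0.2209*m^4 - 1.3348*m^3 + 3.1068*m^2 - 3.2944*m + 1.3456)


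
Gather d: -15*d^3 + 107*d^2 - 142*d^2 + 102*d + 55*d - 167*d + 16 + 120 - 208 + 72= -15*d^3 - 35*d^2 - 10*d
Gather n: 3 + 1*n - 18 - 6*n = -5*n - 15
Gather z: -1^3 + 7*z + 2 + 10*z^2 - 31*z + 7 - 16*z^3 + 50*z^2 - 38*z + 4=-16*z^3 + 60*z^2 - 62*z + 12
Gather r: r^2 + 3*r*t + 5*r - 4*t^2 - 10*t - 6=r^2 + r*(3*t + 5) - 4*t^2 - 10*t - 6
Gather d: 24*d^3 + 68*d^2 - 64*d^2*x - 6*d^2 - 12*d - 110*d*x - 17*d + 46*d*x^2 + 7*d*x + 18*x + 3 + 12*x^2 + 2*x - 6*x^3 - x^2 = 24*d^3 + d^2*(62 - 64*x) + d*(46*x^2 - 103*x - 29) - 6*x^3 + 11*x^2 + 20*x + 3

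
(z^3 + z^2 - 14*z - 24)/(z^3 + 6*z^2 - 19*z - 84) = (z + 2)/(z + 7)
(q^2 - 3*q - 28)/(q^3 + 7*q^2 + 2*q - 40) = (q - 7)/(q^2 + 3*q - 10)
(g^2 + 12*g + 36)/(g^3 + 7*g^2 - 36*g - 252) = (g + 6)/(g^2 + g - 42)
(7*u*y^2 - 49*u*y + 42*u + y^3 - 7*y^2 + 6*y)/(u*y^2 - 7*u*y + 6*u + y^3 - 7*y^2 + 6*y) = (7*u + y)/(u + y)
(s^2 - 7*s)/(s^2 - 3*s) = (s - 7)/(s - 3)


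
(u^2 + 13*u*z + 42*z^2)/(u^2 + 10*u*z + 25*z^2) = (u^2 + 13*u*z + 42*z^2)/(u^2 + 10*u*z + 25*z^2)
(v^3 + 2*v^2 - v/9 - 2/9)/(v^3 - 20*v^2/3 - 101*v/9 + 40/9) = (3*v^2 + 7*v + 2)/(3*v^2 - 19*v - 40)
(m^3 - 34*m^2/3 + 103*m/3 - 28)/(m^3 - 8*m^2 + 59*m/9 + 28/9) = 3*(m - 3)/(3*m + 1)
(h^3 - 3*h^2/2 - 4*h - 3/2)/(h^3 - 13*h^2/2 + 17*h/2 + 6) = (h + 1)/(h - 4)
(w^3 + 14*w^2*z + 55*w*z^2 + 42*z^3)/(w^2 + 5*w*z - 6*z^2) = (-w^2 - 8*w*z - 7*z^2)/(-w + z)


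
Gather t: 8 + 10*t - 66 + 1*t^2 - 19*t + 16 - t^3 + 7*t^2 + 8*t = -t^3 + 8*t^2 - t - 42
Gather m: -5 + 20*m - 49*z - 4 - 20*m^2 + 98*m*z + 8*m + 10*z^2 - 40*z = -20*m^2 + m*(98*z + 28) + 10*z^2 - 89*z - 9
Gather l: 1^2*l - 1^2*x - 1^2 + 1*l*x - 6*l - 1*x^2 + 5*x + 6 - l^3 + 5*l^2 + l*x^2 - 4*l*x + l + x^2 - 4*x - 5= -l^3 + 5*l^2 + l*(x^2 - 3*x - 4)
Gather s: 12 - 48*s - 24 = -48*s - 12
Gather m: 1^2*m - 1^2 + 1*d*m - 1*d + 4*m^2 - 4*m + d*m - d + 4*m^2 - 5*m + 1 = -2*d + 8*m^2 + m*(2*d - 8)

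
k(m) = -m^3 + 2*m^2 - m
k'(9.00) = -208.00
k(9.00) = -576.00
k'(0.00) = -1.00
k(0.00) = 0.00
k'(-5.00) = -96.00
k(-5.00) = 180.00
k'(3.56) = -24.78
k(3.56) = -23.33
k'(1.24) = -0.65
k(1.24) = -0.07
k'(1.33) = -0.99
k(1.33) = -0.14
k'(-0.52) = -3.89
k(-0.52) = 1.20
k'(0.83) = 0.25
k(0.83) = -0.02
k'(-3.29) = -46.63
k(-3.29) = 60.55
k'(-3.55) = -53.01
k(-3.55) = 73.49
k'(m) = -3*m^2 + 4*m - 1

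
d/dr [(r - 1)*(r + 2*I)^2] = (r + 2*I)*(3*r - 2 + 2*I)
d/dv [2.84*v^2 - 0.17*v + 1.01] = 5.68*v - 0.17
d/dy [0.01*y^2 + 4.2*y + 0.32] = 0.02*y + 4.2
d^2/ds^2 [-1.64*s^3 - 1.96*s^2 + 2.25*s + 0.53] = -9.84*s - 3.92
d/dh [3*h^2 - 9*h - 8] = 6*h - 9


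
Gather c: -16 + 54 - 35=3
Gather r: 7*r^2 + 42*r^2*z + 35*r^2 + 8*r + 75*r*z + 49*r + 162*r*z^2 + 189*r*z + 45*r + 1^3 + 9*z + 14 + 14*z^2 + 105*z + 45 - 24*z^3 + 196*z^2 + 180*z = r^2*(42*z + 42) + r*(162*z^2 + 264*z + 102) - 24*z^3 + 210*z^2 + 294*z + 60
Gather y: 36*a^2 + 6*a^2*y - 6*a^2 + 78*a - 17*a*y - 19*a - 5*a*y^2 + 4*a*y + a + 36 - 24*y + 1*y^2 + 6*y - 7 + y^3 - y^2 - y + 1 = 30*a^2 - 5*a*y^2 + 60*a + y^3 + y*(6*a^2 - 13*a - 19) + 30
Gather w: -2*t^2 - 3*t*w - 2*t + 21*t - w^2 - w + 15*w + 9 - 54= -2*t^2 + 19*t - w^2 + w*(14 - 3*t) - 45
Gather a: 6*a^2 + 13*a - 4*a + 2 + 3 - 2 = 6*a^2 + 9*a + 3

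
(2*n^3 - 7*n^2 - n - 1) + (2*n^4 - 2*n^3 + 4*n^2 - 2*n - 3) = 2*n^4 - 3*n^2 - 3*n - 4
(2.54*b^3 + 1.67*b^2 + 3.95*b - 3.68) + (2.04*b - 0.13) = 2.54*b^3 + 1.67*b^2 + 5.99*b - 3.81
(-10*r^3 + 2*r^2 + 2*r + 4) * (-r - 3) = 10*r^4 + 28*r^3 - 8*r^2 - 10*r - 12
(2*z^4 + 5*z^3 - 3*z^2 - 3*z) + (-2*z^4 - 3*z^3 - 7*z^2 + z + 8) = 2*z^3 - 10*z^2 - 2*z + 8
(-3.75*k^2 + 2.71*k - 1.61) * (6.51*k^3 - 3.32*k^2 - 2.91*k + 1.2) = -24.4125*k^5 + 30.0921*k^4 - 8.5658*k^3 - 7.0409*k^2 + 7.9371*k - 1.932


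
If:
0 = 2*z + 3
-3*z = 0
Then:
No Solution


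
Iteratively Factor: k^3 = (k)*(k^2) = k^2*(k)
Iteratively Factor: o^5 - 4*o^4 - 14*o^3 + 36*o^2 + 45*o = (o + 1)*(o^4 - 5*o^3 - 9*o^2 + 45*o) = o*(o + 1)*(o^3 - 5*o^2 - 9*o + 45) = o*(o - 3)*(o + 1)*(o^2 - 2*o - 15) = o*(o - 3)*(o + 1)*(o + 3)*(o - 5)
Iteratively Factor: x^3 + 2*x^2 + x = (x + 1)*(x^2 + x) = (x + 1)^2*(x)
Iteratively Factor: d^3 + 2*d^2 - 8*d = (d)*(d^2 + 2*d - 8) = d*(d + 4)*(d - 2)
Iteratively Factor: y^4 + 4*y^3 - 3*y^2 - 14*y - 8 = (y - 2)*(y^3 + 6*y^2 + 9*y + 4) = (y - 2)*(y + 1)*(y^2 + 5*y + 4) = (y - 2)*(y + 1)^2*(y + 4)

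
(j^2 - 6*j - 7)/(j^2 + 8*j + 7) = (j - 7)/(j + 7)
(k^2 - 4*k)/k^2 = (k - 4)/k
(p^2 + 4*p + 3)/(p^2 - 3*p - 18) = (p + 1)/(p - 6)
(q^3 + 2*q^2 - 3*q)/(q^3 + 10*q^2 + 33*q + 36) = q*(q - 1)/(q^2 + 7*q + 12)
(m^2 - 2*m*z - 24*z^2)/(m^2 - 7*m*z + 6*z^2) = (-m - 4*z)/(-m + z)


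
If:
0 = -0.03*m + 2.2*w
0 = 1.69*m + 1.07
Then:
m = -0.63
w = -0.01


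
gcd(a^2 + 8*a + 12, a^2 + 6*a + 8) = a + 2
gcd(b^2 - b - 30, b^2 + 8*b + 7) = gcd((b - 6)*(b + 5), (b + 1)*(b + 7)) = 1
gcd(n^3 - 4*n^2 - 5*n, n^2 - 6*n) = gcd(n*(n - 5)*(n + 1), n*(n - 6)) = n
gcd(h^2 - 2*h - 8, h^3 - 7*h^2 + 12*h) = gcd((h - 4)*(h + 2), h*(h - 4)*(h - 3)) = h - 4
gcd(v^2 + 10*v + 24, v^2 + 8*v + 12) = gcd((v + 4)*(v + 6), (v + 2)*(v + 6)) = v + 6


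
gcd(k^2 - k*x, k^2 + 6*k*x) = k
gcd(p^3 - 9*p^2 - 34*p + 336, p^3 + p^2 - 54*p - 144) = p^2 - 2*p - 48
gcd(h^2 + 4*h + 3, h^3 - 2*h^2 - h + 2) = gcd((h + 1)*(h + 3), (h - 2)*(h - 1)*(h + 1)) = h + 1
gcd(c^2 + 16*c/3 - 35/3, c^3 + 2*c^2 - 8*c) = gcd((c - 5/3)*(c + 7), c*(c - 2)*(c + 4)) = 1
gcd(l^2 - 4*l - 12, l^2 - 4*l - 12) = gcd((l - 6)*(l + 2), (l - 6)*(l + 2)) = l^2 - 4*l - 12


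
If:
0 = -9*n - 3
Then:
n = -1/3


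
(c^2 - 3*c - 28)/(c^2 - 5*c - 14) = (c + 4)/(c + 2)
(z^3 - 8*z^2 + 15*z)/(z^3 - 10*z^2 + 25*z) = (z - 3)/(z - 5)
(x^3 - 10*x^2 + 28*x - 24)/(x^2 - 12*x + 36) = (x^2 - 4*x + 4)/(x - 6)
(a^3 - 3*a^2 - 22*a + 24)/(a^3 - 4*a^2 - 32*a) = (a^2 - 7*a + 6)/(a*(a - 8))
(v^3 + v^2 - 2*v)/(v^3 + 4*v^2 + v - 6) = v/(v + 3)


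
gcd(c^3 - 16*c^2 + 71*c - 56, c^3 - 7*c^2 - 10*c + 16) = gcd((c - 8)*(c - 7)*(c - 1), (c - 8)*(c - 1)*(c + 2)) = c^2 - 9*c + 8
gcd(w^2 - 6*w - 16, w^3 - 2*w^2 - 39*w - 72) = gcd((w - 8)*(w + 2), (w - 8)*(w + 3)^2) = w - 8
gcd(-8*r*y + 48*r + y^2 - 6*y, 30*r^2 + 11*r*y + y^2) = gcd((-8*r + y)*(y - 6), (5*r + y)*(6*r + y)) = 1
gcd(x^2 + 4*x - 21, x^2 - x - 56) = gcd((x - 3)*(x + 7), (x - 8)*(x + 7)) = x + 7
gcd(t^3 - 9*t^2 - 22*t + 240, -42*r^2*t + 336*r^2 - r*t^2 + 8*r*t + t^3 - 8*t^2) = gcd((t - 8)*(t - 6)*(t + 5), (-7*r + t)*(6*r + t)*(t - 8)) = t - 8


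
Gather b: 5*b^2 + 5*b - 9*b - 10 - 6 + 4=5*b^2 - 4*b - 12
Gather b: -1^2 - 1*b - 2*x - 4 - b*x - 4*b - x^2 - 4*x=b*(-x - 5) - x^2 - 6*x - 5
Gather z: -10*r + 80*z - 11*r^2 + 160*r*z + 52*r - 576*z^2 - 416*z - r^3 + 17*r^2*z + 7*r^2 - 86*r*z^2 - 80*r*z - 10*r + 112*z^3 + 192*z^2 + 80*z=-r^3 - 4*r^2 + 32*r + 112*z^3 + z^2*(-86*r - 384) + z*(17*r^2 + 80*r - 256)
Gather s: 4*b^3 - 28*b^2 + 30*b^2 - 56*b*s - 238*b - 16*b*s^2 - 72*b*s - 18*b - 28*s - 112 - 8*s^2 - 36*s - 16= 4*b^3 + 2*b^2 - 256*b + s^2*(-16*b - 8) + s*(-128*b - 64) - 128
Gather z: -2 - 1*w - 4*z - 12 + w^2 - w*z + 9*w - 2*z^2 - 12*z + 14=w^2 + 8*w - 2*z^2 + z*(-w - 16)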